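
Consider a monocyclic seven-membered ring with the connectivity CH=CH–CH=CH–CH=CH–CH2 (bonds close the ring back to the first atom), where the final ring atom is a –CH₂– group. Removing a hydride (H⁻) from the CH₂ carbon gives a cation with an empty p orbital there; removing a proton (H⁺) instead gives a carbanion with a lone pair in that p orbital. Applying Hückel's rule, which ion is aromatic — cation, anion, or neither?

In both ions every ring atom is sp² and contributes a p orbital, so both rings are fully conjugated.
Cation: 3 × 2 + 0 = 6 π electrons → 4(1)+2, aromatic.
Anion: 3 × 2 + 2 = 8 π electrons → 4(2), antiaromatic.

The cation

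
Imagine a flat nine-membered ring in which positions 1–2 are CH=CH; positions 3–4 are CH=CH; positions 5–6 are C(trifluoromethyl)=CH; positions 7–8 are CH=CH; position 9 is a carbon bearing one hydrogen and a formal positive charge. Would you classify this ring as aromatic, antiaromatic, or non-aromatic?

All ring atoms are sp² and supply a p orbital to the ring (each doubly-bonded ring atom is sp² with one p-orbital electron; the carbocation has an empty p orbital); the conjugation is uninterrupted.
π-electron count: 4 × 2 = 8 from the double-bond units + 0 from the CH(+) atom = 8.
8 is a 4n count (n = 2), so the planar conjugated ring is antiaromatic.

Antiaromatic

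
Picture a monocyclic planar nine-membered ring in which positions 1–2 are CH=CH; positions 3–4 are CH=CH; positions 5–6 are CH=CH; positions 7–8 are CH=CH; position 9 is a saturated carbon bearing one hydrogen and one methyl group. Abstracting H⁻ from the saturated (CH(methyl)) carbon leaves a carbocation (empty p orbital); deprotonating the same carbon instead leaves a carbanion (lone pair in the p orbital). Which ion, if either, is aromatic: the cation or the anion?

The anion

In both ions every ring atom is sp² and contributes a p orbital, so both rings are fully conjugated.
Cation: 4 × 2 + 0 = 8 π electrons → 4(2), antiaromatic.
Anion: 4 × 2 + 2 = 10 π electrons → 4(2)+2, aromatic.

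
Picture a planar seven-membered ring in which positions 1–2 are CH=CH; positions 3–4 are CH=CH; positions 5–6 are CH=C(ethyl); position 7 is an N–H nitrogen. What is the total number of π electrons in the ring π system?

8

All ring atoms are sp² and supply a p orbital to the ring (the double-bond atoms are sp², each contributing one p electron; the pyrrole-type nitrogen donates its lone pair from the p orbital); the conjugation is uninterrupted.
π-electron count: 3 × 2 = 6 from the double-bond units + 2 from the NH atom = 8.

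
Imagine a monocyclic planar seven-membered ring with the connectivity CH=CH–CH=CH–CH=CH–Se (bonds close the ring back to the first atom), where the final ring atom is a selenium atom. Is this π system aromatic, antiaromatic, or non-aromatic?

Check conjugation: every atom in a ring double bond is sp² and brings one electron to the p orbital; the selenium donates one lone pair from its p orbital — every position has a p orbital, so the cyclic π system is continuous.
Adding the contributions, 3 × 2 = 6 from the double-bond units + 2 from the Se atom = 8.
8 = 4(2); a planar, fully conjugated 4n system is antiaromatic.

Antiaromatic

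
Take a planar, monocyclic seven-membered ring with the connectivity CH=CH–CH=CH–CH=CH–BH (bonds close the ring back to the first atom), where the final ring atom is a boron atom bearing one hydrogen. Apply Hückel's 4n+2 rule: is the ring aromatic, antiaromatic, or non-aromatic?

All ring atoms are sp² and supply a p orbital to the ring (the double-bond atoms are sp², each contributing one p electron; the boron has an empty p orbital); the conjugation is uninterrupted.
Adding the contributions, 3 × 2 = 6 from the double-bond units + 0 from the BH atom = 6.
6 = 4(1) + 2, which satisfies Hückel's 4n+2 rule.

Aromatic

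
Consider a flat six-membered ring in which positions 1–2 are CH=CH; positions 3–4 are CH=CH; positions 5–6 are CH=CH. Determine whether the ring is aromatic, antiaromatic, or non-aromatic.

The p orbitals form a continuous loop: the double-bond atoms are sp², each contributing one p electron. The ring is fully conjugated.
π-electron count: 3 × 2 = 6 from the 3 double-bond units.
6 = 4(1) + 2, which satisfies Hückel's 4n+2 rule.
This is benzene.

Aromatic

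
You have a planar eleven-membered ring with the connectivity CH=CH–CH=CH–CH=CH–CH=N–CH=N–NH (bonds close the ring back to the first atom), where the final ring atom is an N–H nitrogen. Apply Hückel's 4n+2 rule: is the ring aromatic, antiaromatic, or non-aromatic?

Check conjugation: every atom in a ring double bond is sp² and brings one electron to the p orbital; the doubly-bonded nitrogens are pyridine-type — their lone pairs lie in the ring plane, leaving one electron in the p orbital; the pyrrole-type nitrogen donates its lone pair from the p orbital — every position has a p orbital, so the cyclic π system is continuous.
Tallying contributions gives 5 × 2 = 10 from the double-bond units + 2 from the NH atom = 12.
A 4n π count (12, n = 3) in a planar conjugated ring means antiaromatic.

Antiaromatic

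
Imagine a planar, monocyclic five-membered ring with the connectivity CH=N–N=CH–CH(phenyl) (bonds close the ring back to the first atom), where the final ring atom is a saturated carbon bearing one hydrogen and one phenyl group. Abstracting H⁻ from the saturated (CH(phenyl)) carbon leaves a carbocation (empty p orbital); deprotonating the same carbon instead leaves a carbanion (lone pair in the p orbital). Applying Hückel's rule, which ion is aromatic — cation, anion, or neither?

In either ion the ring is fully conjugated: every atom, including the new sp² carbon, supplies a p orbital.
Cation: 2 × 2 + 0 = 4 π electrons → 4(1), antiaromatic.
Anion: 2 × 2 + 2 = 6 π electrons → 4(1)+2, aromatic.

The anion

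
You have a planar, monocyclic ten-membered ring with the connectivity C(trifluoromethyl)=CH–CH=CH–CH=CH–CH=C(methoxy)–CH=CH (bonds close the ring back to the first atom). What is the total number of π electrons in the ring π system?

Every ring atom contributes a p orbital perpendicular to the ring (each doubly-bonded ring atom is sp² with one p-orbital electron), so the π system is cyclic and fully conjugated.
Counting π electrons: 5 × 2 = 10 from the 5 double-bond units.

10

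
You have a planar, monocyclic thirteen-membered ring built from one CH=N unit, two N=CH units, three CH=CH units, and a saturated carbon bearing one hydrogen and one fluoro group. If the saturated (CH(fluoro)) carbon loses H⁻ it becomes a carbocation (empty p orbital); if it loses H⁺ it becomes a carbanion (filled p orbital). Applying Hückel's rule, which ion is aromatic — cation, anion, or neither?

In both ions every ring atom is sp² and contributes a p orbital, so both rings are fully conjugated.
Cation: 6 × 2 + 0 = 12 π electrons → 4(3), antiaromatic.
Anion: 6 × 2 + 2 = 14 π electrons → 4(3)+2, aromatic.

The anion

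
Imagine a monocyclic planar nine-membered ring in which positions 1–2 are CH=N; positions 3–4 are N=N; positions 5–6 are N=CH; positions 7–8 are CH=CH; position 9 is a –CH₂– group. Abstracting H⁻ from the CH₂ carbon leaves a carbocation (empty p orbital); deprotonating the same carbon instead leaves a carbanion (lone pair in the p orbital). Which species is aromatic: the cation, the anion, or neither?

The anion

Both ions have a continuous loop of p orbitals — each ring atom is sp².
Cation: 4 × 2 + 0 = 8 π electrons → 4(2), antiaromatic.
Anion: 4 × 2 + 2 = 10 π electrons → 4(2)+2, aromatic.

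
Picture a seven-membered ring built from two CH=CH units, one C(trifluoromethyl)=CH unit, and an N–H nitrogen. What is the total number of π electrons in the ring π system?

8

Every ring atom contributes a p orbital perpendicular to the ring (every atom in a ring double bond is sp² and brings one electron to the p orbital; the pyrrole-type nitrogen donates its lone pair from the p orbital), so the π system is cyclic and fully conjugated.
π-electron count: 3 × 2 = 6 from the double-bond units + 2 from the NH atom = 8.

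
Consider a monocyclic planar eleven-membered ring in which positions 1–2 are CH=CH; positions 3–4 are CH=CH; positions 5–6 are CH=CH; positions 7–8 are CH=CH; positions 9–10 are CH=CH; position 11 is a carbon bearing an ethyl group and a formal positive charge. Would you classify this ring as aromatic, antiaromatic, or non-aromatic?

Check conjugation: each doubly-bonded ring atom is sp² with one p-orbital electron; the carbocation has an empty p orbital — every position has a p orbital, so the cyclic π system is continuous.
Adding the contributions, 5 × 2 = 10 from the double-bond units + 0 from the C(ethyl)(+) atom = 10.
10 = 4(2) + 2, which satisfies Hückel's 4n+2 rule.

Aromatic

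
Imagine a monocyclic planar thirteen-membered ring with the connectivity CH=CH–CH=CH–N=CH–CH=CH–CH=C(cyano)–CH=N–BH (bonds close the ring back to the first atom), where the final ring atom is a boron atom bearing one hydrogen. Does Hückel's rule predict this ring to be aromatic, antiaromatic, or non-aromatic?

All ring atoms are sp² and supply a p orbital to the ring (each doubly-bonded ring atom is sp² with one p-orbital electron; each =N– nitrogen is pyridine-type (lone pair in the sp² plane, one electron in the p orbital); the boron has an empty p orbital); the conjugation is uninterrupted.
Counting π electrons: 6 × 2 = 12 from the double-bond units + 0 from the BH atom = 12.
A 4n π count (12, n = 3) in a planar conjugated ring means antiaromatic.

Antiaromatic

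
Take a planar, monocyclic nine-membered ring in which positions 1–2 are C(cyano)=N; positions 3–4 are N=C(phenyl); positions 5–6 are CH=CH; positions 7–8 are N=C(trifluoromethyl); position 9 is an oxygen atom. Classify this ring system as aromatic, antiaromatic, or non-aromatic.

Every ring atom contributes a p orbital perpendicular to the ring (every atom in a ring double bond is sp² and brings one electron to the p orbital; the doubly-bonded nitrogens are pyridine-type — their lone pairs lie in the ring plane, leaving one electron in the p orbital; the oxygen donates one lone pair from its p orbital), so the π system is cyclic and fully conjugated.
Tallying contributions gives 4 × 2 = 8 from the double-bond units + 2 from the O atom = 10.
With 10 π electrons (n = 2), the Hückel 4n+2 condition holds.

Aromatic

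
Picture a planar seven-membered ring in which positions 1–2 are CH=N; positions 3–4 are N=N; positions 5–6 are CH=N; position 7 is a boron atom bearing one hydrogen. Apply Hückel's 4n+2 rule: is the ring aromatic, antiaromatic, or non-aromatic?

All ring atoms are sp² and supply a p orbital to the ring (the double-bond atoms are sp², each contributing one p electron; the doubly-bonded nitrogens are pyridine-type — their lone pairs lie in the ring plane, leaving one electron in the p orbital; the boron has an empty p orbital); the conjugation is uninterrupted.
π-electron count: 3 × 2 = 6 from the double-bond units + 0 from the BH atom = 6.
With 6 π electrons (n = 1), the Hückel 4n+2 condition holds.

Aromatic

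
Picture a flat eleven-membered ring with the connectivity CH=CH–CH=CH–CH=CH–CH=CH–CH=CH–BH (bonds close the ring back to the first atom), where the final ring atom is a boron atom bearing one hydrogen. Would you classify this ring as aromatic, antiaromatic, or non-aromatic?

Aromatic

All ring atoms are sp² and supply a p orbital to the ring (every atom in a ring double bond is sp² and brings one electron to the p orbital; the boron has an empty p orbital); the conjugation is uninterrupted.
Counting π electrons: 5 × 2 = 10 from the double-bond units + 0 from the BH atom = 10.
That gives a 4n+2 count (10, n = 2).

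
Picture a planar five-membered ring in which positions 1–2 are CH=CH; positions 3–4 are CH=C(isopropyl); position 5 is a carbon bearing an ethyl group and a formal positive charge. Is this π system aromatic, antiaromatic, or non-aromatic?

Antiaromatic

The p orbitals form a continuous loop: every atom in a ring double bond is sp² and brings one electron to the p orbital; the carbocation has an empty p orbital. The ring is fully conjugated.
Counting π electrons: 2 × 2 = 4 from the double-bond units + 0 from the C(ethyl)(+) atom = 4.
A 4n π count (4, n = 1) in a planar conjugated ring means antiaromatic.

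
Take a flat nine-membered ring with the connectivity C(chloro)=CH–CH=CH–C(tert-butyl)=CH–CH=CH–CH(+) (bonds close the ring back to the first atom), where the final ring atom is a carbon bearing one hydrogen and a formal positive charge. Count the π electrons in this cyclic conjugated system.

Check conjugation: each doubly-bonded ring atom is sp² with one p-orbital electron; the carbocation has an empty p orbital — every position has a p orbital, so the cyclic π system is continuous.
Tallying contributions gives 4 × 2 = 8 from the double-bond units + 0 from the CH(+) atom = 8.

8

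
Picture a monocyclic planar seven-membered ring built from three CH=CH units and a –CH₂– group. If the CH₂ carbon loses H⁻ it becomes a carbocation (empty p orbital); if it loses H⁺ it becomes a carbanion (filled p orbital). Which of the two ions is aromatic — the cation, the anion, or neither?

Once that carbon is sp², every ring atom has a p orbital and both ions are fully conjugated.
Cation: 3 × 2 + 0 = 6 π electrons → 4(1)+2, aromatic.
Anion: 3 × 2 + 2 = 8 π electrons → 4(2), antiaromatic.

The cation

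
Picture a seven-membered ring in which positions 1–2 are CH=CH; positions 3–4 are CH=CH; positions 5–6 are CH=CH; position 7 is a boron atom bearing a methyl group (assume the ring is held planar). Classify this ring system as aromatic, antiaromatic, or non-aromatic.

All ring atoms are sp² and supply a p orbital to the ring (the double-bond atoms are sp², each contributing one p electron; the boron has an empty p orbital); the conjugation is uninterrupted.
Counting π electrons: 3 × 2 = 6 from the double-bond units + 0 from the B(methyl) atom = 6.
6 = 4(1) + 2, which satisfies Hückel's 4n+2 rule.

Aromatic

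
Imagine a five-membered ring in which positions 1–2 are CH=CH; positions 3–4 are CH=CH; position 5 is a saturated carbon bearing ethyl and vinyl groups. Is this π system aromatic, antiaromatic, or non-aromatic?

Non-aromatic

The C(ethyl)(vinyl) position has four σ bonds — that saturated carbon is sp³ and has no p orbital in the ring π system — so the cyclic conjugation is interrupted.
Without a continuous loop of overlapping p orbitals the Hückel electron count never comes into play.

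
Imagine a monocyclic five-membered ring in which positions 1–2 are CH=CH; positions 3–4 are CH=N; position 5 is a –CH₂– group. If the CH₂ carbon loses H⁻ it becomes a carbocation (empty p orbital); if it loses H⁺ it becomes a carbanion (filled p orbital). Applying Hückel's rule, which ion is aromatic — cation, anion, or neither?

The anion

In either ion the ring is fully conjugated: every atom, including the new sp² carbon, supplies a p orbital.
Cation: 2 × 2 + 0 = 4 π electrons → 4(1), antiaromatic.
Anion: 2 × 2 + 2 = 6 π electrons → 4(1)+2, aromatic.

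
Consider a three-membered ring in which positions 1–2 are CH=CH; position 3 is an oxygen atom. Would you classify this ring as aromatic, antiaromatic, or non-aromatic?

All ring atoms are sp² and supply a p orbital to the ring (the double-bond atoms are sp², each contributing one p electron; the oxygen donates one lone pair from its p orbital); the conjugation is uninterrupted.
Adding the contributions, 1 × 2 = 2 from the double-bond unit + 2 from the O atom = 4.
4 is a 4n count (n = 1), so the planar conjugated ring is antiaromatic.

Antiaromatic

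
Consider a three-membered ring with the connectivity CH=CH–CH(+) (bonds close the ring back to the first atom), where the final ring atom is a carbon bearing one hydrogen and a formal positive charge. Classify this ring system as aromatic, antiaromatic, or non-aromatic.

Aromatic

The p orbitals form a continuous loop: the double-bond atoms are sp², each contributing one p electron; the carbocation has an empty p orbital. The ring is fully conjugated.
Counting π electrons: 1 × 2 = 2 from the double-bond unit + 0 from the CH(+) atom = 2.
Since 2 = 4·0 + 2, the ring meets the 4n+2 criterion.
(The species described is the cyclopropenyl cation.)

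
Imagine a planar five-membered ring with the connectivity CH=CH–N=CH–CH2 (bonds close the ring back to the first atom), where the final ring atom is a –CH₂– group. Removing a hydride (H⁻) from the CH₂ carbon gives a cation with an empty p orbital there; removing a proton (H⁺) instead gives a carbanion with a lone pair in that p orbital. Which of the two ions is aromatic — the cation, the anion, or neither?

Once that carbon is sp², every ring atom has a p orbital and both ions are fully conjugated.
Cation: 2 × 2 + 0 = 4 π electrons → 4(1), antiaromatic.
Anion: 2 × 2 + 2 = 6 π electrons → 4(1)+2, aromatic.

The anion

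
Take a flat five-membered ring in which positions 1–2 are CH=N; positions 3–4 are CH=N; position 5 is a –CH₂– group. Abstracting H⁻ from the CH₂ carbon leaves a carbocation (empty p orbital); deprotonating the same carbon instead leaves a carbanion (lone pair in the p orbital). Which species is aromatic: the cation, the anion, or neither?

In both ions every ring atom is sp² and contributes a p orbital, so both rings are fully conjugated.
Cation: 2 × 2 + 0 = 4 π electrons → 4(1), antiaromatic.
Anion: 2 × 2 + 2 = 6 π electrons → 4(1)+2, aromatic.

The anion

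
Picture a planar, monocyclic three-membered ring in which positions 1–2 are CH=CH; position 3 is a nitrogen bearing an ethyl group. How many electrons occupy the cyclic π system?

Every ring atom contributes a p orbital perpendicular to the ring (the double-bond atoms are sp², each contributing one p electron; the pyrrole-type nitrogen donates its lone pair from the p orbital), so the π system is cyclic and fully conjugated.
Adding the contributions, 1 × 2 = 2 from the double-bond unit + 2 from the N(ethyl) atom = 4.

4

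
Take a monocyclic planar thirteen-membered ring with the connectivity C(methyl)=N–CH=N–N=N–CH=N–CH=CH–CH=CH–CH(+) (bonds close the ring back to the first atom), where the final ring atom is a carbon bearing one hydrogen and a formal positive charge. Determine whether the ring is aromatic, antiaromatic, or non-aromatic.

Antiaromatic

Check conjugation: the double-bond atoms are sp², each contributing one p electron; each sp² =N– keeps its lone pair in-plane and puts one electron into the π system; the carbocation has an empty p orbital — every position has a p orbital, so the cyclic π system is continuous.
Adding the contributions, 6 × 2 = 12 from the double-bond units + 0 from the CH(+) atom = 12.
With 12 = 4·3 π electrons, Hückel's rule classifies the planar ring as antiaromatic.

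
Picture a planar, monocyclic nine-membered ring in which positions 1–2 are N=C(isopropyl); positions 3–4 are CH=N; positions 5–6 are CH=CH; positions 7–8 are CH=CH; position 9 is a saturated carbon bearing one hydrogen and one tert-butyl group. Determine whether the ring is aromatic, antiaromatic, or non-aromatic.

Non-aromatic

The CH(tert-butyl) carbon is saturated: that saturated carbon is sp³ and has no p orbital in the ring π system. Conjugation is not continuous around the ring.
A ring that is not fully conjugated cannot be aromatic or antiaromatic regardless of its π-electron count.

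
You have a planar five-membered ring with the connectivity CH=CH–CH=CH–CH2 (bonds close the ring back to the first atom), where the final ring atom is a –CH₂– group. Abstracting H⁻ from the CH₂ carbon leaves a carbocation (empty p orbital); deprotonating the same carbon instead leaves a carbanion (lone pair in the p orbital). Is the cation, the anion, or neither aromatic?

The anion

In either ion the ring is fully conjugated: every atom, including the new sp² carbon, supplies a p orbital.
Cation: 2 × 2 + 0 = 4 π electrons → 4(1), antiaromatic.
Anion: 2 × 2 + 2 = 6 π electrons → 4(1)+2, aromatic.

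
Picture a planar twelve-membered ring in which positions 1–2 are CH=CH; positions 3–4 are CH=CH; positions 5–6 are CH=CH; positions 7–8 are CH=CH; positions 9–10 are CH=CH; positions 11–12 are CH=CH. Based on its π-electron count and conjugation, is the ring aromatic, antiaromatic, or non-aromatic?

Antiaromatic

Every ring atom contributes a p orbital perpendicular to the ring (each doubly-bonded ring atom is sp² with one p-orbital electron), so the π system is cyclic and fully conjugated.
π-electron count: 6 × 2 = 12 from the 6 double-bond units.
A 4n π count (12, n = 3) in a planar conjugated ring means antiaromatic.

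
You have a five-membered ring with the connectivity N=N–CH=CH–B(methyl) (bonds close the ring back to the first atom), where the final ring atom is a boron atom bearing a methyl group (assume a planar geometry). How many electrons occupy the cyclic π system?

4

All ring atoms are sp² and supply a p orbital to the ring (each doubly-bonded ring atom is sp² with one p-orbital electron; each sp² =N– keeps its lone pair in-plane and puts one electron into the π system; the boron has an empty p orbital); the conjugation is uninterrupted.
Counting π electrons: 2 × 2 = 4 from the double-bond units + 0 from the B(methyl) atom = 4.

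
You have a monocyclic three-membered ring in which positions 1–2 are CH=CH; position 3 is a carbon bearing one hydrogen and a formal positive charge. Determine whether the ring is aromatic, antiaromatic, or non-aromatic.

All ring atoms are sp² and supply a p orbital to the ring (each doubly-bonded ring atom is sp² with one p-orbital electron; the carbocation has an empty p orbital); the conjugation is uninterrupted.
Counting π electrons: 1 × 2 = 2 from the double-bond unit + 0 from the CH(+) atom = 2.
That gives a 4n+2 count (2, n = 0).
(This ring is the cyclopropenyl cation.)

Aromatic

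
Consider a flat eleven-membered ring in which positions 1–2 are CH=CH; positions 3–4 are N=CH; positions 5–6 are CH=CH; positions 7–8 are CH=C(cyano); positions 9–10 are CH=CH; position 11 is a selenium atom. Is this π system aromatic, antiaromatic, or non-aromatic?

Antiaromatic

All ring atoms are sp² and supply a p orbital to the ring (the double-bond atoms are sp², each contributing one p electron; each =N– nitrogen is pyridine-type (lone pair in the sp² plane, one electron in the p orbital); the selenium donates one lone pair from its p orbital); the conjugation is uninterrupted.
Adding the contributions, 5 × 2 = 10 from the double-bond units + 2 from the Se atom = 12.
12 = 4(3); a planar, fully conjugated 4n system is antiaromatic.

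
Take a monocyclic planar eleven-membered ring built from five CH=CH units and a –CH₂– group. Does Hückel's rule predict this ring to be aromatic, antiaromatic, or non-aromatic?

The CH2 position has four σ bonds — the tetrahedral CH₂ carbon is sp³ and has no p orbital in the ring π system — so the cyclic conjugation is interrupted.
Broken conjugation rules out both aromaticity and antiaromaticity.

Non-aromatic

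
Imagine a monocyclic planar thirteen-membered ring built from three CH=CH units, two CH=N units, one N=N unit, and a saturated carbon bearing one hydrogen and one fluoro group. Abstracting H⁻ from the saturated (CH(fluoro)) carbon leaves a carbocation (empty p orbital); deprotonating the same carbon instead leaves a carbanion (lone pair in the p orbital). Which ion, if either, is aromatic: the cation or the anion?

The anion

In both ions every ring atom is sp² and contributes a p orbital, so both rings are fully conjugated.
Cation: 6 × 2 + 0 = 12 π electrons → 4(3), antiaromatic.
Anion: 6 × 2 + 2 = 14 π electrons → 4(3)+2, aromatic.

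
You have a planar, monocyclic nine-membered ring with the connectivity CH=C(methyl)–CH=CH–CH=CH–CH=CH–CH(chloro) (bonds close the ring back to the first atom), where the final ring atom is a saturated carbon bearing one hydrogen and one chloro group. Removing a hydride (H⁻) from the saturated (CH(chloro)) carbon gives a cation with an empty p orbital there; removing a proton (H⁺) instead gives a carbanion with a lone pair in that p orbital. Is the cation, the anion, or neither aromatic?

The anion

In both ions every ring atom is sp² and contributes a p orbital, so both rings are fully conjugated.
Cation: 4 × 2 + 0 = 8 π electrons → 4(2), antiaromatic.
Anion: 4 × 2 + 2 = 10 π electrons → 4(2)+2, aromatic.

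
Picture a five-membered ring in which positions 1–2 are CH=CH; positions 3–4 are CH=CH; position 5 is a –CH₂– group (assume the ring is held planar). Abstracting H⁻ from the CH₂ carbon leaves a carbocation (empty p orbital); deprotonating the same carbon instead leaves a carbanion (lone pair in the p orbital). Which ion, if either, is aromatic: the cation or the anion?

The anion

In both ions every ring atom is sp² and contributes a p orbital, so both rings are fully conjugated.
Cation: 2 × 2 + 0 = 4 π electrons → 4(1), antiaromatic.
Anion: 2 × 2 + 2 = 6 π electrons → 4(1)+2, aromatic.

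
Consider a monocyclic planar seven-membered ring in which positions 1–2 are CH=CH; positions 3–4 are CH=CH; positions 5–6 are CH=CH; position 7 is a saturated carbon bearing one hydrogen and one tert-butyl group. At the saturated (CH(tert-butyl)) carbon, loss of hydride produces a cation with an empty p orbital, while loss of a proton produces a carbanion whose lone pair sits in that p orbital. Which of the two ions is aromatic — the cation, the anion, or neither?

In either ion the ring is fully conjugated: every atom, including the new sp² carbon, supplies a p orbital.
Cation: 3 × 2 + 0 = 6 π electrons → 4(1)+2, aromatic.
Anion: 3 × 2 + 2 = 8 π electrons → 4(2), antiaromatic.

The cation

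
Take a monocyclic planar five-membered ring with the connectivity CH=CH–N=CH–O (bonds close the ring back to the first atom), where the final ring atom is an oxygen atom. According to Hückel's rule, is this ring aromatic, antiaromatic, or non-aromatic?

Aromatic

All ring atoms are sp² and supply a p orbital to the ring (each doubly-bonded ring atom is sp² with one p-orbital electron; each =N– nitrogen is pyridine-type (lone pair in the sp² plane, one electron in the p orbital); the oxygen donates one lone pair from its p orbital); the conjugation is uninterrupted.
π-electron count: 2 × 2 = 4 from the double-bond units + 2 from the O atom = 6.
With 6 π electrons (n = 1), the Hückel 4n+2 condition holds.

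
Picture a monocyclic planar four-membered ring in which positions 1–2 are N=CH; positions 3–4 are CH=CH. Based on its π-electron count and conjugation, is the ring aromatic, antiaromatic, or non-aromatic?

The p orbitals form a continuous loop: the double-bond atoms are sp², each contributing one p electron; the doubly-bonded nitrogens are pyridine-type — their lone pairs lie in the ring plane, leaving one electron in the p orbital. The ring is fully conjugated.
Tallying contributions gives 2 × 2 = 4 from the 2 double-bond units.
4 = 4(1); a planar, fully conjugated 4n system is antiaromatic.

Antiaromatic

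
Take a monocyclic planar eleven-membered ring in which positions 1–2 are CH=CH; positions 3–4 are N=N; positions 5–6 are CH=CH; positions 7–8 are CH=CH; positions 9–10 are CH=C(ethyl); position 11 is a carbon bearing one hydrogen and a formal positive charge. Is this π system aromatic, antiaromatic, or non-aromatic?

All ring atoms are sp² and supply a p orbital to the ring (each doubly-bonded ring atom is sp² with one p-orbital electron; each sp² =N– keeps its lone pair in-plane and puts one electron into the π system; the carbocation has an empty p orbital); the conjugation is uninterrupted.
Counting π electrons: 5 × 2 = 10 from the double-bond units + 0 from the CH(+) atom = 10.
That gives a 4n+2 count (10, n = 2).

Aromatic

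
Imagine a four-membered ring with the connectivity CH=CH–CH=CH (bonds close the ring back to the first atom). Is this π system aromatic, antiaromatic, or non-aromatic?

Check conjugation: every atom in a ring double bond is sp² and brings one electron to the p orbital — every position has a p orbital, so the cyclic π system is continuous.
Counting π electrons: 2 × 2 = 4 from the 2 double-bond units.
With 4 = 4·1 π electrons, Hückel's rule classifies the planar ring as antiaromatic.
This is cyclobutadiene.

Antiaromatic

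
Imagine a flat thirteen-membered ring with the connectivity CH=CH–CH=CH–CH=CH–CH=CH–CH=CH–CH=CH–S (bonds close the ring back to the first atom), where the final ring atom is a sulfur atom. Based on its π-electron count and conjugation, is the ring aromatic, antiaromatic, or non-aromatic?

Aromatic

Check conjugation: the double-bond atoms are sp², each contributing one p electron; the sulfur donates one lone pair from its p orbital — every position has a p orbital, so the cyclic π system is continuous.
Tallying contributions gives 6 × 2 = 12 from the double-bond units + 2 from the S atom = 14.
That gives a 4n+2 count (14, n = 3).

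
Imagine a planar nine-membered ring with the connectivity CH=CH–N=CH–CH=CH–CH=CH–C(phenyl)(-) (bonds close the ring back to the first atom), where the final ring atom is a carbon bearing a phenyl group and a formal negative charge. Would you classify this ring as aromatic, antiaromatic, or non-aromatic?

Aromatic

Check conjugation: each doubly-bonded ring atom is sp² with one p-orbital electron; each =N– nitrogen is pyridine-type (lone pair in the sp² plane, one electron in the p orbital); the carbanion's lone pair occupies the p orbital — every position has a p orbital, so the cyclic π system is continuous.
π-electron count: 4 × 2 = 8 from the double-bond units + 2 from the C(phenyl)(-) atom = 10.
That gives a 4n+2 count (10, n = 2).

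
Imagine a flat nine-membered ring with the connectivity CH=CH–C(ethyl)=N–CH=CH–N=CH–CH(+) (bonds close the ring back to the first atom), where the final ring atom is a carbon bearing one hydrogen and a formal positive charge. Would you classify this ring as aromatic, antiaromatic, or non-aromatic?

All ring atoms are sp² and supply a p orbital to the ring (each doubly-bonded ring atom is sp² with one p-orbital electron; each =N– nitrogen is pyridine-type (lone pair in the sp² plane, one electron in the p orbital); the carbocation has an empty p orbital); the conjugation is uninterrupted.
Adding the contributions, 4 × 2 = 8 from the double-bond units + 0 from the CH(+) atom = 8.
8 is a 4n count (n = 2), so the planar conjugated ring is antiaromatic.

Antiaromatic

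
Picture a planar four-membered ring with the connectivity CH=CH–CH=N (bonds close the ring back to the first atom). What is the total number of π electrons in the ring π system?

4

Every ring atom contributes a p orbital perpendicular to the ring (the double-bond atoms are sp², each contributing one p electron; each sp² =N– keeps its lone pair in-plane and puts one electron into the π system), so the π system is cyclic and fully conjugated.
π-electron count: 2 × 2 = 4 from the 2 double-bond units.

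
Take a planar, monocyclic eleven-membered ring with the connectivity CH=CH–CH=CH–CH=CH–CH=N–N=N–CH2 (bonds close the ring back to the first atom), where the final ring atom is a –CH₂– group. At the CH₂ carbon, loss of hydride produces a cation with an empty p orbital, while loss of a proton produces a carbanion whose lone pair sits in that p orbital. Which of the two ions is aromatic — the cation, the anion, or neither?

The cation

In either ion the ring is fully conjugated: every atom, including the new sp² carbon, supplies a p orbital.
Cation: 5 × 2 + 0 = 10 π electrons → 4(2)+2, aromatic.
Anion: 5 × 2 + 2 = 12 π electrons → 4(3), antiaromatic.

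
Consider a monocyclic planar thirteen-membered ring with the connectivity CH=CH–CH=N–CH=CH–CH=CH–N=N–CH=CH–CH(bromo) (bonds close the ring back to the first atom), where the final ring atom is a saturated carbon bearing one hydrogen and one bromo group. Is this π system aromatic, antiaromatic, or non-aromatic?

At the CH(bromo) position, that saturated carbon is sp³ and has no p orbital in the ring π system; the ring's p-orbital overlap is broken there.
Broken conjugation rules out both aromaticity and antiaromaticity.

Non-aromatic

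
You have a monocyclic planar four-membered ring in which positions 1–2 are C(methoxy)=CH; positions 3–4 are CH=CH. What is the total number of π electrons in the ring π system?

4

Every ring atom contributes a p orbital perpendicular to the ring (each doubly-bonded ring atom is sp² with one p-orbital electron), so the π system is cyclic and fully conjugated.
Counting π electrons: 2 × 2 = 4 from the 2 double-bond units.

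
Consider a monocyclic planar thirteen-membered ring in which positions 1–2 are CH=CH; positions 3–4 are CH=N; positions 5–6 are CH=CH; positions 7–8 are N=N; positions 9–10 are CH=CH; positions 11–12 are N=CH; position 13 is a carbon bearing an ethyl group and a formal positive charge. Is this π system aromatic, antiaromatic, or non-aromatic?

Antiaromatic

Check conjugation: the double-bond atoms are sp², each contributing one p electron; the doubly-bonded nitrogens are pyridine-type — their lone pairs lie in the ring plane, leaving one electron in the p orbital; the carbocation has an empty p orbital — every position has a p orbital, so the cyclic π system is continuous.
Tallying contributions gives 6 × 2 = 12 from the double-bond units + 0 from the C(ethyl)(+) atom = 12.
12 = 4(3); a planar, fully conjugated 4n system is antiaromatic.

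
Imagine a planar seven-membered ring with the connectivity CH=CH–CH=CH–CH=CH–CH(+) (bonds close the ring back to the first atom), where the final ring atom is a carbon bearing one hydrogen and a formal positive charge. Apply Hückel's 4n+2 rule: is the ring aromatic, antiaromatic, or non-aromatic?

All ring atoms are sp² and supply a p orbital to the ring (each doubly-bonded ring atom is sp² with one p-orbital electron; the carbocation has an empty p orbital); the conjugation is uninterrupted.
π-electron count: 3 × 2 = 6 from the double-bond units + 0 from the CH(+) atom = 6.
6 = 4(1) + 2, which satisfies Hückel's 4n+2 rule.
This is the tropylium cation.

Aromatic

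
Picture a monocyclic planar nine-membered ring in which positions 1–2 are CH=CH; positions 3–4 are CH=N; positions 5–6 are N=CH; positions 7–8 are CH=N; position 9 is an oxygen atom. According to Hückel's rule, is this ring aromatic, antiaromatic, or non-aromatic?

Aromatic

Every ring atom contributes a p orbital perpendicular to the ring (each doubly-bonded ring atom is sp² with one p-orbital electron; each =N– nitrogen is pyridine-type (lone pair in the sp² plane, one electron in the p orbital); the oxygen donates one lone pair from its p orbital), so the π system is cyclic and fully conjugated.
Counting π electrons: 4 × 2 = 8 from the double-bond units + 2 from the O atom = 10.
10 = 4(2) + 2, which satisfies Hückel's 4n+2 rule.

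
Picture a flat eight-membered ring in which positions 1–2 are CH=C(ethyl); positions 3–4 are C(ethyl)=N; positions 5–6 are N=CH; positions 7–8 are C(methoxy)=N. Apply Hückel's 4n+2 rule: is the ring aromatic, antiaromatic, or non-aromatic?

All ring atoms are sp² and supply a p orbital to the ring (every atom in a ring double bond is sp² and brings one electron to the p orbital; each sp² =N– keeps its lone pair in-plane and puts one electron into the π system); the conjugation is uninterrupted.
Adding the contributions, 4 × 2 = 8 from the 4 double-bond units.
8 is a 4n count (n = 2), so the planar conjugated ring is antiaromatic.

Antiaromatic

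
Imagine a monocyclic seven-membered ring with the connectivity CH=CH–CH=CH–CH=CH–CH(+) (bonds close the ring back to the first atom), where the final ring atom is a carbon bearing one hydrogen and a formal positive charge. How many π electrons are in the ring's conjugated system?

The p orbitals form a continuous loop: every atom in a ring double bond is sp² and brings one electron to the p orbital; the carbocation has an empty p orbital. The ring is fully conjugated.
Tallying contributions gives 3 × 2 = 6 from the double-bond units + 0 from the CH(+) atom = 6.
This is the tropylium cation.

6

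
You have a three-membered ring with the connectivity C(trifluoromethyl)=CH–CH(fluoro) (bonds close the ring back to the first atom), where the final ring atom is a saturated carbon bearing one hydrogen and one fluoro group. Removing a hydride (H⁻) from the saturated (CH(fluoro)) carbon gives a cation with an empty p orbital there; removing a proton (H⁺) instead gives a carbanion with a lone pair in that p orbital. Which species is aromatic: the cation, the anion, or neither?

Once that carbon is sp², every ring atom has a p orbital and both ions are fully conjugated.
Cation: 1 × 2 + 0 = 2 π electrons → 4(0)+2, aromatic.
Anion: 1 × 2 + 2 = 4 π electrons → 4(1), antiaromatic.

The cation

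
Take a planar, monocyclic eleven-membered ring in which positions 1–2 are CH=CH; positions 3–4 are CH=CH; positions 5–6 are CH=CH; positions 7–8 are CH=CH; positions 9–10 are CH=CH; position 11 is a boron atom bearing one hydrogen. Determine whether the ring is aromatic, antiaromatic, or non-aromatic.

Aromatic

Every ring atom contributes a p orbital perpendicular to the ring (every atom in a ring double bond is sp² and brings one electron to the p orbital; the boron has an empty p orbital), so the π system is cyclic and fully conjugated.
Tallying contributions gives 5 × 2 = 10 from the double-bond units + 0 from the BH atom = 10.
10 = 4(2) + 2, which satisfies Hückel's 4n+2 rule.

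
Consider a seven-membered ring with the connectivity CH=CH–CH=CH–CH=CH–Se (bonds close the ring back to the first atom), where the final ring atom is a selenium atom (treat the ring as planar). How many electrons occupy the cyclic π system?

Every ring atom contributes a p orbital perpendicular to the ring (each doubly-bonded ring atom is sp² with one p-orbital electron; the selenium donates one lone pair from its p orbital), so the π system is cyclic and fully conjugated.
π-electron count: 3 × 2 = 6 from the double-bond units + 2 from the Se atom = 8.

8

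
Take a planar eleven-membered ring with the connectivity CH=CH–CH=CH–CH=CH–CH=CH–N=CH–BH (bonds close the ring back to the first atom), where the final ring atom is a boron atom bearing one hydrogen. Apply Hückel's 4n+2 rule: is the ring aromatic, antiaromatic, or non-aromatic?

Check conjugation: every atom in a ring double bond is sp² and brings one electron to the p orbital; the doubly-bonded nitrogens are pyridine-type — their lone pairs lie in the ring plane, leaving one electron in the p orbital; the boron has an empty p orbital — every position has a p orbital, so the cyclic π system is continuous.
Counting π electrons: 5 × 2 = 10 from the double-bond units + 0 from the BH atom = 10.
Since 10 = 4·2 + 2, the ring meets the 4n+2 criterion.

Aromatic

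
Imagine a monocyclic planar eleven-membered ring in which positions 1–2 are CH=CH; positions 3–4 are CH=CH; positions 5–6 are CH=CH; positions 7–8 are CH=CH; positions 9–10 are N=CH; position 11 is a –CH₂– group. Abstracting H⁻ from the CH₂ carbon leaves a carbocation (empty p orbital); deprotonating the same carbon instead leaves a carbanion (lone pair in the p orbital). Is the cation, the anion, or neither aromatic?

The cation

Once that carbon is sp², every ring atom has a p orbital and both ions are fully conjugated.
Cation: 5 × 2 + 0 = 10 π electrons → 4(2)+2, aromatic.
Anion: 5 × 2 + 2 = 12 π electrons → 4(3), antiaromatic.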